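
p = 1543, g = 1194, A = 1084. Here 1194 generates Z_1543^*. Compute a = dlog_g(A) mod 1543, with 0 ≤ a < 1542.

Baby-step giant-step with m = ceil(sqrt(1542)) = 40.
Baby table (1194^j mod 1543 for j=0..39):
  0:1  1:1194  2:1447  3:1101  4:1501  5:771  6:946  7:48
  8:221  9:21  10:386  11:1070  12:1519  13:661  14:761  15:1350
  16:1008  17:12  18:441  19:391  20:868  21:1039  22:1537  23:551
  24:576  25:1109  26:252  27:3  28:496  29:1255  30:217  31:1417
  32:770  33:1295  34:144  35:663  36:63  37:1158  38:124  39:1471
Giant step factor: 1194^(-40) ≡ 256 (mod 1543).
Scan 1084·256^i mod 1543 for i = 0, 1, …:
  i=0: 1084   i=1: 1307   i=2: 1304   i=3: 536
  i=4: 1432   i=5: 901   i=6: 749   i=7: 412
  i=8: 548   i=9: 1418     …   i=15: 9
  i=16: 761
Match at i=16, j=14: a = 16·40 + 14 = 654.

654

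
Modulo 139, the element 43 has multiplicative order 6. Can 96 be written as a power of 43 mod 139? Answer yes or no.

yes

⟨43⟩ has order 6; its elements mod 139 are {1, 42, 43, 96, 97, 138}.
96 is in this set.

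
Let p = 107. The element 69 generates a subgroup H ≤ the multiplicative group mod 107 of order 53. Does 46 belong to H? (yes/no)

no

46 ∈ ⟨69⟩ iff 46^53 ≡ 1 (mod 107), since |⟨69⟩| = 53.
46^53 mod 107 = 106.
Since 106 ≠ 1, 46 does not lie in the subgroup.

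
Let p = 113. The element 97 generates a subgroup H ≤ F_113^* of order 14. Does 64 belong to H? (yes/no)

⟨97⟩ has order 14; its elements mod 113 are {1, 4, 7, 16, 28, 30, 49, 64, 83, 85, 97, 106, 109, 112}.
64 is in this set.

yes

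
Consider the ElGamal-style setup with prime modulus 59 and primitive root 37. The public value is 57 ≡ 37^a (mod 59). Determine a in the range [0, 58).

48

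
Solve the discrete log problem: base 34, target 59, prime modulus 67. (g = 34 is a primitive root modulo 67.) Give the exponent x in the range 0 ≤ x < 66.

30

Baby-step giant-step with m = ceil(sqrt(66)) = 9.
Baby table (34^j mod 67 for j=0..8):
  0:1  1:34  2:17  3:42  4:21  5:44  6:22  7:11
  8:39
Giant step factor: 34^(-9) ≡ 43 (mod 67).
Scan 59·43^i mod 67 for i = 0, 1, …:
  i=0: 59   i=1: 58   i=2: 15   i=3: 42
Match at i=3, j=3: x = 3·9 + 3 = 30.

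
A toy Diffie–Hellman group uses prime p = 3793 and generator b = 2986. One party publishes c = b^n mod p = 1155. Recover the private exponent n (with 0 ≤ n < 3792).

Baby-step giant-step with m = ceil(sqrt(3792)) = 62.
Baby table (2986^j mod 3793 for j=0..61):
  0:1  1:2986  2:2646  3:137  4:3231  5:2167  6:3597  7:2659
  8:1025  9:3492  10:155  11:84  12:486  13:2270  14:129  15:2101
  16:3757  17:2501  18:3362  19:2654  20:1267  21:1641  22:3263  23:2894
  24:1030  25:3250  26:2006  27:769  28:1469  29:1726  30:2942  31:224
  32:1296  33:996  34:344  35:3074  36:3697  37:1612  38:115  39:2020
  40:850  41:583  42:3644  43:2660  44:218  45:2345  46:292  47:3315
  48:2653  49:2074  50:2788  51:3126  52:3456  53:2656  54:3446  55:3140
  56:3537  57:1770  58:1571  59:2858  60:3531  61:2819
Giant step factor: 2986^(-62) ≡ 35 (mod 3793).
Scan 1155·35^i mod 3793 for i = 0, 1, …:
  i=0: 1155   i=1: 2495   i=2: 86   i=3: 3010
  i=4: 2939   i=5: 454   i=6: 718   i=7: 2372
  i=8: 3367   i=9: 262     …   i=39: 2394
  i=40: 344
Match at i=40, j=34: n = 40·62 + 34 = 2514.

2514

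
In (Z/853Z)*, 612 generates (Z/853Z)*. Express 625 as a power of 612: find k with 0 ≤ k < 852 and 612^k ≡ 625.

Baby-step giant-step with m = ceil(sqrt(852)) = 30.
Baby table (612^j mod 853 for j=0..29):
  0:1  1:612  2:77  3:209  4:811  5:739  6:178  7:605
  8:58  9:523  10:201  11:180  12:123  13:212  14:88  15:117
  16:805  17:479  18:569  19:204  20:310  21:354  22:839  23:815
  24:628  25:486  26:588  27:743  28:67  29:60
Giant step factor: 612^(-30) ≡ 749 (mod 853).
Scan 625·749^i mod 853 for i = 0, 1, …:
  i=0: 625   i=1: 681   i=2: 828   i=3: 41
  i=4: 1
Match at i=4, j=0: k = 4·30 + 0 = 120.

120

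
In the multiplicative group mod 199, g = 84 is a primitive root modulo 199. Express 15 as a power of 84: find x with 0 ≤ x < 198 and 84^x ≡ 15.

127

Baby-step giant-step with m = ceil(sqrt(198)) = 15.
Baby table (84^j mod 199 for j=0..14):
  0:1  1:84  2:91  3:82  4:122  5:99  6:157  7:54
  8:158  9:138  10:50  11:21  12:172  13:120  14:130
Giant step factor: 84^(-15) ≡ 191 (mod 199).
Scan 15·191^i mod 199 for i = 0, 1, …:
  i=0: 15   i=1: 79   i=2: 164   i=3: 81
  i=4: 148   i=5: 10   i=6: 119   i=7: 43
  i=8: 54
Match at i=8, j=7: x = 8·15 + 7 = 127.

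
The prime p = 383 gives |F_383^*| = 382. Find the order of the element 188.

382

The order of 188 must divide p − 1 = 382 = 2 · 191.
Divisors: 1, 2, 191, 382.
Check each in increasing order: 188^1 ≡ 188;  188^2 ≡ 108;  188^191 ≡ 382;  188^382 ≡ 1.
Smallest exponent giving 1 is 382.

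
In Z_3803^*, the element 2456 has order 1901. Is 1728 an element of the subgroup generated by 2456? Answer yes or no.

yes

1728 ∈ ⟨2456⟩ iff 1728^1901 ≡ 1 (mod 3803), since |⟨2456⟩| = 1901.
1728^1901 mod 3803 = 1.
Since 1 = 1, 1728 lies in the subgroup.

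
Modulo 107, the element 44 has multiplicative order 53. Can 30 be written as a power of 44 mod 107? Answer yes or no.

yes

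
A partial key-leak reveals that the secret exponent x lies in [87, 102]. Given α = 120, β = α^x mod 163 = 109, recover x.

89

Compute 120^87 mod 163 = 98, then multiply by 120 repeatedly:
  120^87=98  120^88=24  120^89=109
Found 109 at exponent 89.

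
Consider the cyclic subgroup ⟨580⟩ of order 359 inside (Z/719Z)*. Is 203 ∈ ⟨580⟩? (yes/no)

yes

203 ∈ ⟨580⟩ iff 203^359 ≡ 1 (mod 719), since |⟨580⟩| = 359.
203^359 mod 719 = 1.
Since 1 = 1, 203 lies in the subgroup.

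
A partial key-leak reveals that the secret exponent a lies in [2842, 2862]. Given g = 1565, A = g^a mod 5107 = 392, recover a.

Compute 1565^2842 mod 5107 = 2976, then multiply by 1565 repeatedly:
  1565^2842=2976  1565^2843=4963  1565^2844=4455  1565^2845=1020  1565^2846=2916
  1565^2847=2989  1565^2848=4880  1565^2849=2235  1565^2850=4587  1565^2851=3320
  1565^2852=1981  1565^2853=316  1565^2854=4268  1565^2855=4571  1565^2856=3815
  1565^2857=392
Found 392 at exponent 2857.

2857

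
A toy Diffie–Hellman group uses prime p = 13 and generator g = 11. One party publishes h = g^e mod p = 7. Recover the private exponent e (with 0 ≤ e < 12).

5

Successive powers of 11 modulo 13:
  11^0=1  11^1=11  11^2=4  11^3=5  11^4=3  11^5=7
So 11^5 ≡ 7 (mod 13), giving e = 5.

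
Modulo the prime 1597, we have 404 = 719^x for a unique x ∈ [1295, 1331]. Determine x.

1328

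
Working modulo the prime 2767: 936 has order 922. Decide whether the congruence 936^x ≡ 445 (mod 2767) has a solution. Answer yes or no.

yes

445 ∈ ⟨936⟩ iff 445^922 ≡ 1 (mod 2767), since |⟨936⟩| = 922.
445^922 mod 2767 = 1.
Since 1 = 1, 445 lies in the subgroup.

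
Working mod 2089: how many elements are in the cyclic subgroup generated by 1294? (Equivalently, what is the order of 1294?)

2088

The order of 1294 must divide p − 1 = 2088 = 2^3 · 3^2 · 29.
Divisors: 1, 2, 3, 4, 6, 8, 9, 12, 18, 24, 29, 36, 58, 72, 87, 116, 174, 232, 261, 348, 522, 696, 1044, 2088.
Check each in increasing order: 1294^1 ≡ 1294;  1294^2 ≡ 1147;  1294^3 ≡ 1028;  1294^4 ≡ 1628;  1294^6 ≡ 1839;  1294^8 ≡ 1532;  1294^9 ≡ 2036;  1294^12 ≡ 1919;  1294^18 ≡ 720;  1294^24 ≡ 1743;  1294^29 ≡ 1297;  1294^36 ≡ 328;  1294^58 ≡ 564;  1294^72 ≡ 1045;  1294^87 ≡ 358;  1294^116 ≡ 568;  1294^174 ≡ 735;  1294^232 ≡ 918;  1294^261 ≡ 2005;  1294^348 ≡ 1263;  1294^522 ≡ 789;  1294^696 ≡ 1262;  1294^1044 ≡ 2088;  1294^2088 ≡ 1.
Smallest exponent giving 1 is 2088.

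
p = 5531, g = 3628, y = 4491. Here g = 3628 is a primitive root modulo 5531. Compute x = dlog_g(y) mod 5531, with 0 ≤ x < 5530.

Baby-step giant-step with m = ceil(sqrt(5530)) = 75.
Baby table (3628^j mod 5531 for j=0..74):
  0:1  1:3628  2:4135  3:1708  4:1904  5:5024  6:2427  7:5335
  8:2411  9:2597  10:2623  11:2924  12:5345  13:5505  14:5230  15:3110
  16:5371  17:275  18:2120  19:3270  20:5096  21:3686  22:4381  23:3705
  24:1410  25:4836  26:676  27:2295  28:2105  29:4160  30:3912  31:190
  32:3476  33:248  34:3722  35:2245  36:3228  37:2057  38:1477  39:4548
  40:1171  41:580  42:2460  43:3377  44:591  45:3651  46:4614  47:2786
  48:2471  49:4568  50:1828  51:315  52:3434  53:2740  54:1513  55:2412
  56:694  57:1227  58:4632  59:1718  60:4998  61:2126  62:2914  63:2251
  64:2872  65:4743  66:663  67:4910  68:3660  69:4080  70:1284  71:1250
  72:5111  73:2796  74:34
Giant step factor: 3628^(-75) ≡ 1189 (mod 5531).
Scan 4491·1189^i mod 5531 for i = 0, 1, …:
  i=0: 4491   i=1: 2384   i=2: 2704   i=3: 1545
  i=4: 713   i=5: 1514   i=6: 2571   i=7: 3807
  i=8: 2165   i=9: 2270     …   i=55: 5179
  i=56: 1828
Match at i=56, j=50: x = 56·75 + 50 = 4250.

4250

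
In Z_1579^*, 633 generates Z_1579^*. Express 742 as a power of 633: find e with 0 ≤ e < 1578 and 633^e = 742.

888

Baby-step giant-step with m = ceil(sqrt(1578)) = 40.
Baby table (633^j mod 1579 for j=0..39):
  0:1  1:633  2:1202  3:1367  4:19  5:974  6:732  7:709
  8:361  9:1137  10:1276  11:839  12:543  13:1076  14:559  15:151
  16:843  17:1496  18:1147  19:1290  20:227  21:2  22:1266  23:825
  24:1155  25:38  26:369  27:1464  28:1418  29:722  30:695  31:973
  32:99  33:1086  34:573  35:1118  36:302  37:107  38:1413  39:715
Giant step factor: 633^(-40) ≡ 1090 (mod 1579).
Scan 742·1090^i mod 1579 for i = 0, 1, …:
  i=0: 742   i=1: 332   i=2: 289   i=3: 789
  i=4: 1034   i=5: 1233   i=6: 241   i=7: 576
  i=8: 977   i=9: 684     …   i=21: 1349
  i=22: 361
Match at i=22, j=8: e = 22·40 + 8 = 888.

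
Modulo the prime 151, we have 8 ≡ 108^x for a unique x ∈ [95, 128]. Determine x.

120

Compute 108^95 mod 151 = 113, then multiply by 108 repeatedly:
  108^95=113  108^96=124  108^97=104  108^98=58  108^99=73
  108^100=32  108^101=134  108^102=127  108^103=126  108^104=18
  108^105=132  108^106=62  108^107=52  108^108=29  108^109=112
  108^110=16  108^111=67  108^112=139  108^113=63  108^114=9
  108^115=66  108^116=31  108^117=26  108^118=90  108^119=56
  108^120=8
Found 8 at exponent 120.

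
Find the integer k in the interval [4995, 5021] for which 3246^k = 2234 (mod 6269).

4998

Compute 3246^4995 mod 6269 = 1773, then multiply by 3246 repeatedly:
  3246^4995=1773  3246^4996=216  3246^4997=5277  3246^4998=2234
Found 2234 at exponent 4998.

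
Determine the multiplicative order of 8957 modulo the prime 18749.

4687

The order of 8957 must divide p − 1 = 18748 = 2^2 · 43 · 109.
Divisors: 1, 2, 4, 43, 86, 109, 172, 218, 436, 4687, 9374, 18748.
Check each in increasing order: 8957^1 ≡ 8957;  8957^2 ≡ 878;  8957^4 ≡ 2175;  8957^43 ≡ 9794;  8957^86 ≡ 2552;  8957^109 ≡ 11739;  8957^172 ≡ 6801;  8957^218 ≡ 17720;  8957^436 ≡ 8897;  8957^4687 ≡ 1.
Smallest exponent giving 1 is 4687.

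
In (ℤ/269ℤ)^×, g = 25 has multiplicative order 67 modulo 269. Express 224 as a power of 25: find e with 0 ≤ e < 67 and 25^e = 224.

40

Baby-step giant-step with m = ceil(sqrt(67)) = 9.
Baby table (25^j mod 269 for j=0..8):
  0:1  1:25  2:87  3:23  4:37  5:118  6:260  7:44
  8:24
Giant step factor: 25^(-9) ≡ 256 (mod 269).
Scan 224·256^i mod 269 for i = 0, 1, …:
  i=0: 224   i=1: 47   i=2: 196   i=3: 142
  i=4: 37
Match at i=4, j=4: e = 4·9 + 4 = 40.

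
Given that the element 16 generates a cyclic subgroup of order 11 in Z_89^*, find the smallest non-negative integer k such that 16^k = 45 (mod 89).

8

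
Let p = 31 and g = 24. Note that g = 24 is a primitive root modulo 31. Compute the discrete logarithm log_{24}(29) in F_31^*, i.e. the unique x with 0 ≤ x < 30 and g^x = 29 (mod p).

Successive powers of 24 modulo 31:
  24^0=1  24^1=24  24^2=18  24^3=29
So 24^3 ≡ 29 (mod 31), giving x = 3.

3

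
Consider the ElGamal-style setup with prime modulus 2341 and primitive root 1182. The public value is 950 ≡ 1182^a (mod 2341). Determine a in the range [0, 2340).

911

Baby-step giant-step with m = ceil(sqrt(2340)) = 49.
Baby table (1182^j mod 2341 for j=0..48):
  0:1  1:1182  2:1888  3:643  4:1542  5:1346  6:1433  7:1263
  8:1649  9:1406  10:2123  11:2175  12:432  13:286  14:948  15:1538
  16:1300  17:904  18:1032  19:163  20:704  21:1073  22:1805  23:859
  24:1685  25:1820  26:2202  27:1913  28:2101  29:1922  30:1034  31:186
  32:2139  33:18  34:207  35:1210  36:2210  37:2005  38:818  39:43
  40:1665  41:1590  42:1898  43:758  44:1694  45:753  46:466  47:677
  48:1933
Giant step factor: 1182^(-49) ≡ 234 (mod 2341).
Scan 950·234^i mod 2341 for i = 0, 1, …:
  i=0: 950   i=1: 2246   i=2: 1180   i=3: 2223
  i=4: 480   i=5: 2293   i=6: 473   i=7: 655
  i=8: 1105   i=9: 1060     …   i=17: 1849
  i=18: 1922
Match at i=18, j=29: a = 18·49 + 29 = 911.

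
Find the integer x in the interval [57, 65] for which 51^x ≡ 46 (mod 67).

65

Compute 51^57 mod 67 = 42, then multiply by 51 repeatedly:
  51^57=42  51^58=65  51^59=32  51^60=24  51^61=18
  51^62=47  51^63=52  51^64=39  51^65=46
Found 46 at exponent 65.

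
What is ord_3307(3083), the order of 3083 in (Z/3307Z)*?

551

The order of 3083 must divide p − 1 = 3306 = 2 · 3 · 19 · 29.
Divisors: 1, 2, 3, 6, 19, 29, 38, 57, 58, 87, 114, 174, 551, 1102, 1653, 3306.
Check each in increasing order: 3083^1 ≡ 3083;  3083^2 ≡ 571;  3083^3 ≡ 1069;  3083^6 ≡ 1846;  3083^19 ≡ 839;  3083^29 ≡ 3070;  3083^38 ≡ 2837;  3083^57 ≡ 2510;  3083^58 ≡ 3257;  3083^87 ≡ 1929;  3083^114 ≡ 265;  3083^174 ≡ 666;  3083^551 ≡ 1.
Smallest exponent giving 1 is 551.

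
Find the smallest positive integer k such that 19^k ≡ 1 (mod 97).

The order of 19 must divide p − 1 = 96 = 2^5 · 3.
Divisors: 1, 2, 3, 4, 6, 8, 12, 16, 24, 32, 48, 96.
Check each in increasing order: 19^1 ≡ 19;  19^2 ≡ 70;  19^3 ≡ 69;  19^4 ≡ 50;  19^6 ≡ 8;  19^8 ≡ 75;  19^12 ≡ 64;  19^16 ≡ 96;  19^24 ≡ 22;  19^32 ≡ 1.
Smallest exponent giving 1 is 32.

32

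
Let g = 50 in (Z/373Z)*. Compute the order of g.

The order of 50 must divide p − 1 = 372 = 2^2 · 3 · 31.
Divisors: 1, 2, 3, 4, 6, 12, 31, 62, 93, 124, 186, 372.
Check each in increasing order: 50^1 ≡ 50;  50^2 ≡ 262;  50^3 ≡ 45;  50^4 ≡ 12;  50^6 ≡ 160;  50^12 ≡ 236;  50^31 ≡ 104;  50^62 ≡ 372;  50^93 ≡ 269;  50^124 ≡ 1.
Smallest exponent giving 1 is 124.

124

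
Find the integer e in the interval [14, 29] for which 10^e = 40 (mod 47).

15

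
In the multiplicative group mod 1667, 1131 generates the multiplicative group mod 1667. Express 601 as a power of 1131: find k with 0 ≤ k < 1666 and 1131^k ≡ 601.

1285

Baby-step giant-step with m = ceil(sqrt(1666)) = 41.
Baby table (1131^j mod 1667 for j=0..40):
  0:1  1:1131  2:572  3:136  4:452  5:1110  6:159  7:1460
  8:930  9:1620  10:187  11:1455  12:276  13:427  14:1174  15:862
  16:1394  17:1299  18:542  19:1213  20:1629  21:364  22:1602  23:1500
  24:1161  25:1162  26:626  27:1198  28:1334  29:119  30:1229  31:1388
  32:1181  33:444  34:397  35:584  36:372  37:648  38:1075  39:582
  40:1444
Giant step factor: 1131^(-41) ≡ 1220 (mod 1667).
Scan 601·1220^i mod 1667 for i = 0, 1, …:
  i=0: 601   i=1: 1407   i=2: 1197   i=3: 48
  i=4: 215   i=5: 581   i=6: 345   i=7: 816
  i=8: 321   i=9: 1542     …   i=30: 1146
  i=31: 1174
Match at i=31, j=14: k = 31·41 + 14 = 1285.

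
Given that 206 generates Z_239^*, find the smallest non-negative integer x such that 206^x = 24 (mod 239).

Baby-step giant-step with m = ceil(sqrt(238)) = 16.
Baby table (206^j mod 239 for j=0..15):
  0:1  1:206  2:133  3:152  4:3  5:140  6:160  7:217
  8:9  9:181  10:2  11:173  12:27  13:65  14:6  15:41
Giant step factor: 206^(-16) ≡ 180 (mod 239).
Scan 24·180^i mod 239 for i = 0, 1, …:
  i=0: 24   i=1: 18   i=2: 133
Match at i=2, j=2: x = 2·16 + 2 = 34.

34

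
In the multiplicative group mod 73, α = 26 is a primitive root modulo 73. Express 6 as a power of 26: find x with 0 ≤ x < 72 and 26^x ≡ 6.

26

Baby-step giant-step with m = ceil(sqrt(72)) = 9.
Baby table (26^j mod 73 for j=0..8):
  0:1  1:26  2:19  3:56  4:69  5:42  6:70  7:68
  8:16
Giant step factor: 26^(-9) ≡ 63 (mod 73).
Scan 6·63^i mod 73 for i = 0, 1, …:
  i=0: 6   i=1: 13   i=2: 16
Match at i=2, j=8: x = 2·9 + 8 = 26.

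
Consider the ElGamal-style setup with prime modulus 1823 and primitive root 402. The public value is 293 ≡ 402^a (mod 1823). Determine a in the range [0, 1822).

872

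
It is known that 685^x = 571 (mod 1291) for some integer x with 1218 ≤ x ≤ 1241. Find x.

Compute 685^1218 mod 1291 = 703, then multiply by 685 repeatedly:
  685^1218=703  685^1219=12  685^1220=474  685^1221=649  685^1222=461
  685^1223=781  685^1224=511  685^1225=174  685^1226=418  685^1227=1019
  685^1228=875  685^1229=351  685^1230=309  685^1231=1232  685^1232=897
  685^1233=1220  685^1234=423  685^1235=571
Found 571 at exponent 1235.

1235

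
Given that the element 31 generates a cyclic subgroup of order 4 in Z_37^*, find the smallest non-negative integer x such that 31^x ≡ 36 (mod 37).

Successive powers of 31 modulo 37:
  31^0=1  31^1=31  31^2=36
So 31^2 ≡ 36 (mod 37), giving x = 2.

2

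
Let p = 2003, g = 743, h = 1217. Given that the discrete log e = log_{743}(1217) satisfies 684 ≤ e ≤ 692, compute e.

Compute 743^684 mod 2003 = 1175, then multiply by 743 repeatedly:
  743^684=1175  743^685=1720  743^686=46  743^687=127  743^688=220
  743^689=1217
Found 1217 at exponent 689.

689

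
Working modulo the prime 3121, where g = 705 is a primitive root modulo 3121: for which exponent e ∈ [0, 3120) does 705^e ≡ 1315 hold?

207

Baby-step giant-step with m = ceil(sqrt(3120)) = 56.
Baby table (705^j mod 3121 for j=0..55):
  0:1  1:705  2:786  3:1713  4:2959  5:1267  6:629  7:263
  8:1276  9:732  10:1095  11:1088  12:2395  13:14  14:507  15:1641
  16:2135  17:853  18:2133  19:2564  20:561  21:2259  22:885  23:2846
  24:2748  25:2320  26:196  27:856  28:1127  29:1801  30:2579  31:1773
  32:1565  33:1612  34:416  35:3027  36:2392  37:1020  38:1270  39:2744
  40:2621  41:173  42:246  43:1775  44:2975  45:63  46:721  47:2703
  48:1805  49:2278  50:1796  51:2175  52:964  53:2363  54:2422  55:323
Giant step factor: 705^(-56) ≡ 1296 (mod 3121).
Scan 1315·1296^i mod 3121 for i = 0, 1, …:
  i=0: 1315   i=1: 174   i=2: 792   i=3: 2744
Match at i=3, j=39: e = 3·56 + 39 = 207.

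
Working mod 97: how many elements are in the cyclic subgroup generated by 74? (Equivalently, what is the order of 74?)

96

The order of 74 must divide p − 1 = 96 = 2^5 · 3.
Divisors: 1, 2, 3, 4, 6, 8, 12, 16, 24, 32, 48, 96.
Check each in increasing order: 74^1 ≡ 74;  74^2 ≡ 44;  74^3 ≡ 55;  74^4 ≡ 93;  74^6 ≡ 18;  74^8 ≡ 16;  74^12 ≡ 33;  74^16 ≡ 62;  74^24 ≡ 22;  74^32 ≡ 61;  74^48 ≡ 96;  74^96 ≡ 1.
Smallest exponent giving 1 is 96.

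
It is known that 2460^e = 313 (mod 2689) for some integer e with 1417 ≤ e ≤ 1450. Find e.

1448

Compute 2460^1417 mod 2689 = 426, then multiply by 2460 repeatedly:
  2460^1417=426  2460^1418=1939  2460^1419=2343  2460^1420=1253  2460^1421=786
  2460^1422=169  2460^1423=1634  2460^1424=2274  2460^1425=920  2460^1426=1751
  2460^1427=2371  2460^1428=219  2460^1429=940  2460^1430=2549  2460^1431=2481
  2460^1432=1919  2460^1433=1545  2460^1434=1143  2460^1435=1775  2460^1436=2253
  2460^1437=351  2460^1438=291  2460^1439=586  2460^1440=256  2460^1441=534
  2460^1442=1408  2460^1443=248  2460^1444=2366  2460^1445=1364  2460^1446=2257
  2460^1447=2124  2460^1448=313
Found 313 at exponent 1448.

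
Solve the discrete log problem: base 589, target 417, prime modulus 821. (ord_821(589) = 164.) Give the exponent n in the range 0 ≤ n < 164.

154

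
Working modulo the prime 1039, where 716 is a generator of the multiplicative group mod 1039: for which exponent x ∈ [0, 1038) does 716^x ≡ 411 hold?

900

Baby-step giant-step with m = ceil(sqrt(1038)) = 33.
Baby table (716^j mod 1039 for j=0..32):
  0:1  1:716  2:429  3:659  4:138  5:103  6:1018  7:549
  8:342  9:707  10:219  11:954  12:441  13:939  14:91  15:738
  16:596  17:746  18:90  19:22  20:167  21:87  22:991  23:958
  24:188  25:577  26:649  27:251  28:1008  29:662  30:208  31:351
  32:917
Giant step factor: 716^(-33) ≡ 41 (mod 1039).
Scan 411·41^i mod 1039 for i = 0, 1, …:
  i=0: 411   i=1: 227   i=2: 995   i=3: 274
  i=4: 844   i=5: 317   i=6: 529   i=7: 909
  i=8: 904   i=9: 699     …   i=26: 296
  i=27: 707
Match at i=27, j=9: x = 27·33 + 9 = 900.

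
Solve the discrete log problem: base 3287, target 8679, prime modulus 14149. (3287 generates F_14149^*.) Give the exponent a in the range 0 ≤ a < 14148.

Baby-step giant-step with m = ceil(sqrt(14148)) = 119.
Baby table (3287^j mod 14149 for j=0..118):
  0:1  1:3287  2:8682  3:13350  4:5401  5:10241  6:1696  7:46
  8:9712  9:3200  10:5693  11:7913  12:4169  13:7271  14:2116  15:8133
  16:5710  17:7196  18:10273  19:7837  20:9039  21:12442  22:6244  23:7978
  24:5589  25:5641  26:6777  27:5473  28:6372  29:4244  30:13263  31:2412
  32:4804  33:464  34:11225  35:10132  36:11287  37:1691  38:11909  39:8749
  40:7195  41:6986  42:13304  43:9838  44:7041  45:10152  46:6282  47:5543
  48:10078  49:3577  50:13929  51:12608  52:75  53:5992  54:296  55:10820
  56:8903  57:4029  58:14008  59:3450  60:6801  61:13616  62:2505  63:13366
  64:1397  65:7663  66:3061  67:1568  68:3780  69:2038  70:6429  71:7666
  72:12922  73:13465  74:1383  75:4092  76:8854  77:12754  78:13060  79:154
  80:10983  81:7022  82:4295  83:11112  84:6575  85:6502  86:7084  87:10003
  88:11734  89:13633  90:1788  91:5321  92:1963  93:437  94:7370  95:2102
  96:4562  97:11503  98:4233  99:5404  100:5953  101:13593  102:11798  103:11766
  104:5625  105:10781  106:8051  107:5007  108:2722  109:5046  110:3574  111:4068
  112:711  113:2472  114:3938  115:12020  116:5732  117:8765  118:3191
Giant step factor: 3287^(-119) ≡ 6455 (mod 14149).
Scan 8679·6455^i mod 14149 for i = 0, 1, …:
  i=0: 8679   i=1: 7054   i=2: 2088   i=3: 8192
  i=4: 4547   i=5: 5859   i=6: 13717   i=7: 12942
  i=8: 4914   i=9: 11961     …   i=81: 856
  i=82: 7370
Match at i=82, j=94: a = 82·119 + 94 = 9852.

9852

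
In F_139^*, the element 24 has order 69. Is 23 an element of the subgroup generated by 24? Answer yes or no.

23 ∈ ⟨24⟩ iff 23^69 ≡ 1 (mod 139), since |⟨24⟩| = 69.
23^69 mod 139 = 138.
Since 138 ≠ 1, 23 does not lie in the subgroup.

no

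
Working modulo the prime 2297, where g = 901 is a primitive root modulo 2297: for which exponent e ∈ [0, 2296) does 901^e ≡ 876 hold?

Baby-step giant-step with m = ceil(sqrt(2296)) = 48.
Baby table (901^j mod 2297 for j=0..47):
  0:1  1:901  2:960  3:1288  4:503  5:694  6:510  7:110
  8:339  9:2235  10:1563  11:202  12:539  13:972  14:615  15:538
  16:71  17:1952  18:1547  19:1865  20:1258  21:1037  22:1755  23:919
  24:1099  25:192  26:717  27:560  28:1517  29:102  30:22  31:1446
  32:447  33:772  34:1878  35:1486  36:2032  37:123  38:567  39:933
  40:2228  41:2147  42:373  43:711  44:2045  45:351  46:1562  47:1598
Giant step factor: 901^(-48) ≡ 993 (mod 2297).
Scan 876·993^i mod 2297 for i = 0, 1, …:
  i=0: 876   i=1: 1602   i=2: 1262   i=3: 1301
  i=4: 979   i=5: 516   i=6: 157   i=7: 2002
  i=8: 1081   i=9: 734     …   i=32: 1208
  i=33: 510
Match at i=33, j=6: e = 33·48 + 6 = 1590.

1590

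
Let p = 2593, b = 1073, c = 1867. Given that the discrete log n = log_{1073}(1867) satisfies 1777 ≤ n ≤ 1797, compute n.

1782

Compute 1073^1777 mod 2593 = 1784, then multiply by 1073 repeatedly:
  1073^1777=1784  1073^1778=598  1073^1779=1183  1073^1780=1382  1073^1781=2283
  1073^1782=1867
Found 1867 at exponent 1782.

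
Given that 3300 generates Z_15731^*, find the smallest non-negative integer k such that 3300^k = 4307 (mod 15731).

734

Baby-step giant-step with m = ceil(sqrt(15730)) = 126.
Baby table (3300^j mod 15731 for j=0..125):
  0:1  1:3300  2:4148  3:2430  4:11921  5:11800  6:5775  7:7259
  8:12118  9:1198  10:4919  11:14039  12:905  13:13341  14:9962  15:12541
  16:12770  17:13382  18:3683  19:9568  20:2283  21:14482  22:15553  23:10378
  24:1013  25:7928  26:1747  27:7554  28:10296  29:13571  30:13874  31:6990
  32:5354  33:2287  34:11951  35:683  36:4367  37:1504  38:7935  39:9116
  40:5128  41:11575  42:2632  43:2088  44:222  45:8974  46:8458  47:4606
  48:3654  49:8254  50:7839  51:6936  52:195  53:14260  54:6579  55:1920
  56:12138  57:4274  58:9224  59:15446  60:3360  61:13376  62:15345  63:411
  64:3434  65:5880  66:7677  67:7190  68:4652  69:13875  70:10290  71:9502
  72:4717  73:8141  74:12483  75:10142  76:8763  77:4322  78:10314  79:10047
  80:9883  81:3537  82:15429  83:10184  84:5784  85:5497  86:2257  87:7337
  88:2091  89:10122  90:5687  91:17  92:8907  93:7592  94:9848  95:13885
  96:11828  97:3789  98:13286  99:1503  100:4635  101:4968  102:2698  103:15385
  104:6563  105:12044  106:8694  107:12587  108:7260  109:15418  110:5346  111:7349
  112:10229  113:12705  114:3385  115:1490  116:8928  117:13968  118:2570  119:1991
  120:10473  121:15624  122:8713  123:12363  124:7417  125:14395
Giant step factor: 3300^(-126) ≡ 42 (mod 15731).
Scan 4307·42^i mod 15731 for i = 0, 1, …:
  i=0: 4307   i=1: 7853   i=2: 15206   i=3: 9412
  i=4: 2029   i=5: 6563
Match at i=5, j=104: k = 5·126 + 104 = 734.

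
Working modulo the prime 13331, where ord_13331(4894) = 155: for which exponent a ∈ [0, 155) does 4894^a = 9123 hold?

Baby-step giant-step with m = ceil(sqrt(155)) = 13.
Baby table (4894^j mod 13331 for j=0..12):
  0:1  1:4894  2:8760  3:12275  4:4364  5:1154  6:8663  7:4142
  8:7828  9:10269  10:11947  11:12183  12:7370
Giant step factor: 4894^(-13) ≡ 3883 (mod 13331).
Scan 9123·3883^i mod 13331 for i = 0, 1, …:
  i=0: 9123   i=1: 4142
Match at i=1, j=7: a = 1·13 + 7 = 20.

20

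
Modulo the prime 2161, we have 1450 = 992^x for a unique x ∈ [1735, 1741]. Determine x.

Compute 992^1735 mod 2161 = 124, then multiply by 992 repeatedly:
  992^1735=124  992^1736=1992  992^1737=910  992^1738=1583  992^1739=1450
Found 1450 at exponent 1739.

1739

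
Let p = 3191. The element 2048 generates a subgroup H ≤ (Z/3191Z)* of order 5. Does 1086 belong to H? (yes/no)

⟨2048⟩ has order 5; its elements mod 3191 are {1, 1086, 1330, 1917, 2048}.
1086 is in this set.

yes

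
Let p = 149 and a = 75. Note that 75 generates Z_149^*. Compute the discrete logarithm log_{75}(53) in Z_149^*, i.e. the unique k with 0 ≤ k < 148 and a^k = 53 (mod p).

Baby-step giant-step with m = ceil(sqrt(148)) = 13.
Baby table (75^j mod 149 for j=0..12):
  0:1  1:75  2:112  3:56  4:28  5:14  6:7  7:78
  8:39  9:94  10:47  11:98  12:49
Giant step factor: 75^(-13) ≡ 146 (mod 149).
Scan 53·146^i mod 149 for i = 0, 1, …:
  i=0: 53   i=1: 139   i=2: 30   i=3: 59
  i=4: 121   i=5: 84   i=6: 46   i=7: 11
  i=8: 116   i=9: 99   i=10: 1
Match at i=10, j=0: k = 10·13 + 0 = 130.

130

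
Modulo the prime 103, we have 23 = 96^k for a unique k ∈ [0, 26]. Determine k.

6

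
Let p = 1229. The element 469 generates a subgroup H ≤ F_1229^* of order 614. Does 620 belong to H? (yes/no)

620 ∈ ⟨469⟩ iff 620^614 ≡ 1 (mod 1229), since |⟨469⟩| = 614.
620^614 mod 1229 = 1.
Since 1 = 1, 620 lies in the subgroup.

yes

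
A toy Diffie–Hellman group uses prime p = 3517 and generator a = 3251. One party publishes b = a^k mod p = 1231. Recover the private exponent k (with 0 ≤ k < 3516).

153

Baby-step giant-step with m = ceil(sqrt(3516)) = 60.
Baby table (3251^j mod 3517 for j=0..59):
  0:1  1:3251  2:416  3:1888  4:723  5:1117  6:1823  7:428
  8:2213  9:2198  10:2671  11:3465  12:3281  13:2987  14:300  15:1091
  16:1705  17:163  18:2363  19:985  20:1765  21:1788  22:2704  23:1721
  24:2941  25:1985  26:3057  27:2782  28:2075  29:219  30:1535  31:3179
  32:1983  33:72  34:1950  35:1816  36:2290  37:2818  38:3050  39:1127
  40:2680  41:1071  42:3508  43:2394  44:3290  45:593  46:527  47:498
  48:1178  49:3182  50:1185  51:1320  52:580  53:468  54:2124  55:1253
  56:817  57:732  58:2240  59:2050
Giant step factor: 3251^(-60) ≡ 1556 (mod 3517).
Scan 1231·1556^i mod 3517 for i = 0, 1, …:
  i=0: 1231   i=1: 2188   i=2: 72
Match at i=2, j=33: k = 2·60 + 33 = 153.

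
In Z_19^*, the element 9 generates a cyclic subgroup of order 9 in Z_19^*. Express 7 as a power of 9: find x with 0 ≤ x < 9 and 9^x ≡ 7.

Successive powers of 9 modulo 19:
  9^0=1  9^1=9  9^2=5  9^3=7
So 9^3 ≡ 7 (mod 19), giving x = 3.

3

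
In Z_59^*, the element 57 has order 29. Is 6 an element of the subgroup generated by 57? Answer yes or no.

no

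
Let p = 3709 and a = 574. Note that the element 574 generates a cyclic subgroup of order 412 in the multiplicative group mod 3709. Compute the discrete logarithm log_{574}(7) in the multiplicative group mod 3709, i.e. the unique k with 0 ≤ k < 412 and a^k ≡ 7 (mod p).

397

Baby-step giant-step with m = ceil(sqrt(412)) = 21.
Baby table (574^j mod 3709 for j=0..20):
  0:1  1:574  2:3084  3:1023  4:1180  5:2282  6:591  7:1715
  8:1525  9:26  10:88  11:2295  12:635  13:1008  14:3697  15:530
  16:82  17:2560  18:676  19:2288  20:326
Giant step factor: 574^(-21) ≡ 1274 (mod 3709).
Scan 7·1274^i mod 3709 for i = 0, 1, …:
  i=0: 7   i=1: 1500   i=2: 865   i=3: 437
  i=4: 388   i=5: 1015   i=6: 2378   i=7: 3028
  i=8: 312   i=9: 625     …   i=17: 2424
  i=18: 2288
Match at i=18, j=19: k = 18·21 + 19 = 397.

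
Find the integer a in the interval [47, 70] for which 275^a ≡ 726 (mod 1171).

54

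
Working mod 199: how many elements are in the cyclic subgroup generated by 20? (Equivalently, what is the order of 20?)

99

The order of 20 must divide p − 1 = 198 = 2 · 3^2 · 11.
Divisors: 1, 2, 3, 6, 9, 11, 18, 22, 33, 66, 99, 198.
Check each in increasing order: 20^1 ≡ 20;  20^2 ≡ 2;  20^3 ≡ 40;  20^6 ≡ 8;  20^9 ≡ 121;  20^11 ≡ 43;  20^18 ≡ 114;  20^22 ≡ 58;  20^33 ≡ 106;  20^66 ≡ 92;  20^99 ≡ 1.
Smallest exponent giving 1 is 99.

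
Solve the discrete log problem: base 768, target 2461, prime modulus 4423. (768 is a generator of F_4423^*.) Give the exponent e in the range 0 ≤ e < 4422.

433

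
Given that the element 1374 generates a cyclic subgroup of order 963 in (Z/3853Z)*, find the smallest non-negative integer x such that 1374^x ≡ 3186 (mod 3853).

534

Baby-step giant-step with m = ceil(sqrt(963)) = 32.
Baby table (1374^j mod 3853 for j=0..31):
  0:1  1:1374  2:3759  3:1846  4:1130  5:3714  6:1664  7:1507
  8:1557  9:903  10:56  11:3737  12:2442  13:3198  14:1632  15:3775
  16:712  17:3479  18:2426  19:479  20:3136  21:1210  22:1897  23:1850
  24:2773  25:3338  26:1342  27:2174  28:1001  29:3706  30:2231  31:2259
Giant step factor: 1374^(-32) ≡ 3081 (mod 3853).
Scan 3186·3081^i mod 3853 for i = 0, 1, …:
  i=0: 3186   i=1: 2475   i=2: 388   i=3: 998
  i=4: 144   i=5: 569   i=6: 3827   i=7: 807
  i=8: 1182   i=9: 657     …   i=15: 2498
  i=16: 1897
Match at i=16, j=22: x = 16·32 + 22 = 534.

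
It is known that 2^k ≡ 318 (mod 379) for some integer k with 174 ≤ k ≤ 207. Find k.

175

Compute 2^174 mod 379 = 159, then multiply by 2 repeatedly:
  2^174=159  2^175=318
Found 318 at exponent 175.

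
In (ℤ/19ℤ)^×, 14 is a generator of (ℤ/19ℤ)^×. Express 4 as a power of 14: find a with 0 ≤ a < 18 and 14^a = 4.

8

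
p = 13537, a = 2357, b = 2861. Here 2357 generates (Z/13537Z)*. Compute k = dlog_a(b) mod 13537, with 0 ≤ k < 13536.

Baby-step giant-step with m = ceil(sqrt(13536)) = 117.
Baby table (2357^j mod 13537 for j=0..116):
  0:1  1:2357  2:5279  3:2100  4:8695  5:12634  6:10475  7:11624
  8:12417  9:13412  10:3189  11:3438  12:8240  13:9622  14:4579  15:3714
  16:8996  17:4630  18:2088  19:7485  20:3434  21:12349  22:2043  23:9716
  24:9545  25:12608  26:3341  27:9740  28:11965  29:3934  30:13130  31:1828
  32:3830  33:11668  34:7829  35:2022  36:830  37:6982  38:9119  39:10264
  40:1629  41:8582  42:3496  43:9576  44:4453  45:4546  46:7155  47:10770
  48:3015  49:12967  50:10210  51:9721  52:7793  53:11929  54:304  55:12604
  56:7450  57:2161  58:3565  59:9765  60:3205  61:539  62:11482  63:2611
  64:8329  65:2803  66:615  67:1096  68:11242  69:5485  70:310  71:13209
  72:12050  73:1224  74:1587  75:4347  76:11907  77:2598  78:4762  79:1861
  80:389  81:9894  82:9444  83:4680  84:11642  85:695  86:138  87:378
  88:11041  89:5523  90:8654  91:10756  92:10628  93:6746  94:7884  95:9824
  96:6898  97:649  98:12  99:1210  100:9200  101:11663  102:9581  103:2701
  104:3867  105:4118  106:97  107:12037  108:11194  109:645  110:4121  111:7168
  112:800  113:3957  114:13193  115:1412  116:11519
Giant step factor: 2357^(-117) ≡ 1047 (mod 13537).
Scan 2861·1047^i mod 13537 for i = 0, 1, …:
  i=0: 2861   i=1: 3790   i=2: 1789   i=3: 4977
  i=4: 12711   i=5: 1546   i=6: 7759   i=7: 1473
  i=8: 12550   i=9: 8960     …   i=112: 8805
  i=113: 138
Match at i=113, j=86: k = 113·117 + 86 = 13307.

13307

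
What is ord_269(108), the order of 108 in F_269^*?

The order of 108 must divide p − 1 = 268 = 2^2 · 67.
Divisors: 1, 2, 4, 67, 134, 268.
Check each in increasing order: 108^1 ≡ 108;  108^2 ≡ 97;  108^4 ≡ 263;  108^67 ≡ 187;  108^134 ≡ 268;  108^268 ≡ 1.
Smallest exponent giving 1 is 268.

268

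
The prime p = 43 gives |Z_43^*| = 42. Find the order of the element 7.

The order of 7 must divide p − 1 = 42 = 2 · 3 · 7.
Divisors: 1, 2, 3, 6, 7, 14, 21, 42.
Check each in increasing order: 7^1 ≡ 7;  7^2 ≡ 6;  7^3 ≡ 42;  7^6 ≡ 1.
Smallest exponent giving 1 is 6.

6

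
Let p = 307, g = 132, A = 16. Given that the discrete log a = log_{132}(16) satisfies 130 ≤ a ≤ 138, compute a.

138

Compute 132^130 mod 307 = 26, then multiply by 132 repeatedly:
  132^130=26  132^131=55  132^132=199  132^133=173  132^134=118
  132^135=226  132^136=53  132^137=242  132^138=16
Found 16 at exponent 138.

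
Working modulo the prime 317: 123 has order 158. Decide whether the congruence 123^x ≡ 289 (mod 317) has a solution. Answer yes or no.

yes

289 ∈ ⟨123⟩ iff 289^158 ≡ 1 (mod 317), since |⟨123⟩| = 158.
289^158 mod 317 = 1.
Since 1 = 1, 289 lies in the subgroup.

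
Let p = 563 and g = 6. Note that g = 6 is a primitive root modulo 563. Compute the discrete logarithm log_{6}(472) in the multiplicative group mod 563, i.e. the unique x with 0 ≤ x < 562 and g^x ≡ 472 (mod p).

43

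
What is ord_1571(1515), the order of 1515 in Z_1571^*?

157

The order of 1515 must divide p − 1 = 1570 = 2 · 5 · 157.
Divisors: 1, 2, 5, 10, 157, 314, 785, 1570.
Check each in increasing order: 1515^1 ≡ 1515;  1515^2 ≡ 1565;  1515^5 ≡ 1126;  1515^10 ≡ 79;  1515^157 ≡ 1.
Smallest exponent giving 1 is 157.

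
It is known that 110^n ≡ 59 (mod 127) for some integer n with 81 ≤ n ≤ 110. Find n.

91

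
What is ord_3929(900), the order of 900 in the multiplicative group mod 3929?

The order of 900 must divide p − 1 = 3928 = 2^3 · 491.
Divisors: 1, 2, 4, 8, 491, 982, 1964, 3928.
Check each in increasing order: 900^1 ≡ 900;  900^2 ≡ 626;  900^4 ≡ 2905;  900^8 ≡ 3462;  900^491 ≡ 226;  900^982 ≡ 3928;  900^1964 ≡ 1.
Smallest exponent giving 1 is 1964.

1964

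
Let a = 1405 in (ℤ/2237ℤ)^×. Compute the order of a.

The order of 1405 must divide p − 1 = 2236 = 2^2 · 13 · 43.
Divisors: 1, 2, 4, 13, 26, 43, 52, 86, 172, 559, 1118, 2236.
Check each in increasing order: 1405^1 ≡ 1405;  1405^2 ≡ 991;  1405^4 ≡ 38;  1405^13 ≡ 1429;  1405^26 ≡ 1897;  1405^43 ≡ 1518;  1405^52 ≡ 1513;  1405^86 ≡ 214;  1405^172 ≡ 1056;  1405^559 ≡ 2236;  1405^1118 ≡ 1.
Smallest exponent giving 1 is 1118.

1118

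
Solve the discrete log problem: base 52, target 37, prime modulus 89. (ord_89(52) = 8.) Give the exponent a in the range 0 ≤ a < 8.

Successive powers of 52 modulo 89:
  52^0=1  52^1=52  52^2=34  52^3=77  52^4=88  52^5=37
So 52^5 ≡ 37 (mod 89), giving a = 5.

5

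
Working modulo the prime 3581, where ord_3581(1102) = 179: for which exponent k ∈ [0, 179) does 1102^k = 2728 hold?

177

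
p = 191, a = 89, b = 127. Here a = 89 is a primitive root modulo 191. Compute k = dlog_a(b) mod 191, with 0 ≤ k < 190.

43

Baby-step giant-step with m = ceil(sqrt(190)) = 14.
Baby table (89^j mod 191 for j=0..13):
  0:1  1:89  2:90  3:179  4:78  5:66  6:144  7:19
  8:163  9:182  10:154  11:145  12:108  13:62
Giant step factor: 89^(-14) ≡ 100 (mod 191).
Scan 127·100^i mod 191 for i = 0, 1, …:
  i=0: 127   i=1: 94   i=2: 41   i=3: 89
Match at i=3, j=1: k = 3·14 + 1 = 43.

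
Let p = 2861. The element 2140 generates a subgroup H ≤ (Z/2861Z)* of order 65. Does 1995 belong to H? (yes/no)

1995 ∈ ⟨2140⟩ iff 1995^65 ≡ 1 (mod 2861), since |⟨2140⟩| = 65.
1995^65 mod 2861 = 1.
Since 1 = 1, 1995 lies in the subgroup.

yes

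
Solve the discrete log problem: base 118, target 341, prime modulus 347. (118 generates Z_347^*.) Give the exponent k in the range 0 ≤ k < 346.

Baby-step giant-step with m = ceil(sqrt(346)) = 19.
Baby table (118^j mod 347 for j=0..18):
  0:1  1:118  2:44  3:334  4:201  5:122  6:169  7:163
  8:149  9:232  10:310  11:145  12:107  13:134  14:197  15:344
  16:340  17:215  18:39
Giant step factor: 118^(-19) ≡ 286 (mod 347).
Scan 341·286^i mod 347 for i = 0, 1, …:
  i=0: 341   i=1: 19   i=2: 229   i=3: 258
  i=4: 224   i=5: 216   i=6: 10   i=7: 84
  i=8: 81   i=9: 264   i=10: 205   i=11: 334
Match at i=11, j=3: k = 11·19 + 3 = 212.

212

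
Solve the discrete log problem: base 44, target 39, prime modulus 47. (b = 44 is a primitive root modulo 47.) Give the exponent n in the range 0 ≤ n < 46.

Baby-step giant-step with m = ceil(sqrt(46)) = 7.
Baby table (44^j mod 47 for j=0..6):
  0:1  1:44  2:9  3:20  4:34  5:39  6:24
Giant step factor: 44^(-7) ≡ 15 (mod 47).
Scan 39·15^i mod 47 for i = 0, 1, …:
  i=0: 39
Match at i=0, j=5: n = 0·7 + 5 = 5.

5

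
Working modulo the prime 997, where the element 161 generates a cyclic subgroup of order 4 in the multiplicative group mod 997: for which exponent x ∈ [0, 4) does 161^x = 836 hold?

3

Successive powers of 161 modulo 997:
  161^0=1  161^1=161  161^2=996  161^3=836
So 161^3 ≡ 836 (mod 997), giving x = 3.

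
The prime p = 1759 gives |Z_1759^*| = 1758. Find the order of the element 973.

879

The order of 973 must divide p − 1 = 1758 = 2 · 3 · 293.
Divisors: 1, 2, 3, 6, 293, 586, 879, 1758.
Check each in increasing order: 973^1 ≡ 973;  973^2 ≡ 387;  973^3 ≡ 125;  973^6 ≡ 1553;  973^293 ≡ 508;  973^586 ≡ 1250;  973^879 ≡ 1.
Smallest exponent giving 1 is 879.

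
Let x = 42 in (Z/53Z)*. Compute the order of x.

The order of 42 must divide p − 1 = 52 = 2^2 · 13.
Divisors: 1, 2, 4, 13, 26, 52.
Check each in increasing order: 42^1 ≡ 42;  42^2 ≡ 15;  42^4 ≡ 13;  42^13 ≡ 1.
Smallest exponent giving 1 is 13.

13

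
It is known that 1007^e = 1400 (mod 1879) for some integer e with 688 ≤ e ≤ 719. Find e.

702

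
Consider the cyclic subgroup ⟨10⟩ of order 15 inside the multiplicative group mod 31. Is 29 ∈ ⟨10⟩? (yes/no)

no

⟨10⟩ has order 15; its elements mod 31 are {1, 2, 4, 5, 7, 8, 9, 10, 14, 16, 18, 19, 20, 25, 28}.
29 is not in this set.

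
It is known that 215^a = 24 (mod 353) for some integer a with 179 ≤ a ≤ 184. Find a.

183

Compute 215^179 mod 353 = 340, then multiply by 215 repeatedly:
  215^179=340  215^180=29  215^181=234  215^182=184  215^183=24
Found 24 at exponent 183.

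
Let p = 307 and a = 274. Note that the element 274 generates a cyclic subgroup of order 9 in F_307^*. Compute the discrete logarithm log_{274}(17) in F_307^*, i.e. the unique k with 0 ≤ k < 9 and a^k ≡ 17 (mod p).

Successive powers of 274 modulo 307:
  274^0=1  274^1=274  274^2=168  274^3=289  274^4=287  274^5=46
  274^6=17
So 274^6 ≡ 17 (mod 307), giving k = 6.

6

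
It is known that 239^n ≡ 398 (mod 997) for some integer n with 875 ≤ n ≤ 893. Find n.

Compute 239^875 mod 997 = 445, then multiply by 239 repeatedly:
  239^875=445  239^876=673  239^877=330  239^878=107  239^879=648
  239^880=337  239^881=783  239^882=698  239^883=323  239^884=428
  239^885=598  239^886=351  239^887=141  239^888=798  239^889=295
  239^890=715  239^891=398
Found 398 at exponent 891.

891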